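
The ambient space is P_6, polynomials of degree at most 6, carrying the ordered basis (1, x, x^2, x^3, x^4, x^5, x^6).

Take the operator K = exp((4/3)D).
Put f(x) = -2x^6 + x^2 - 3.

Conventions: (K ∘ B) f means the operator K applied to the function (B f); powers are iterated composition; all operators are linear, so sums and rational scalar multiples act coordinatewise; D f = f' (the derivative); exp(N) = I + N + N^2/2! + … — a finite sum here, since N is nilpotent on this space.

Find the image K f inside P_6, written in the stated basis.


the image equals g(x) = -2x^6 - 16x^5 - (160/3)x^4 - (2560/27)x^3 - (2533/27)x^2 - (3880/81)x - 9083/729

order-1 term: -16x^5 + (8/3)x
order-2 term: -(160/3)x^4 + 16/9
order-3 term: -(2560/27)x^3
order-4 term: -(2560/27)x^2
order-5 term: -(4096/81)x
order-6 term: -8192/729
the series for exp((4/3)D) f terminates at order 6
exp((4/3)D) f = -2x^6 - 16x^5 - (160/3)x^4 - (2560/27)x^3 - (2533/27)x^2 - (3880/81)x - 9083/729


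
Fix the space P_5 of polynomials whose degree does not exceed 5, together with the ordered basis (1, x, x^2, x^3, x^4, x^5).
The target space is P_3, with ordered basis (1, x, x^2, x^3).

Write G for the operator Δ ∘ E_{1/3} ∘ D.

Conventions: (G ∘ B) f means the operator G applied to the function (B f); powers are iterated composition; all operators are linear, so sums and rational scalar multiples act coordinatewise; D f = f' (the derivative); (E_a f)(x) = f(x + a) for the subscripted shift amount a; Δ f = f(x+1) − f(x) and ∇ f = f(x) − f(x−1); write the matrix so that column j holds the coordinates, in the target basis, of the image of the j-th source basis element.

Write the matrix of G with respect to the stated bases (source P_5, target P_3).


the matrix is [[0, 0, 2, 5, 28/3, 425/27]; [0, 0, 0, 6, 20, 140/3]; [0, 0, 0, 0, 12, 50]; [0, 0, 0, 0, 0, 20]] (rows listed top to bottom)

image of 1: 0
image of x: 0
image of x^2: 2
image of x^3: 6x + 5
image of x^4: 12x^2 + 20x + 28/3
image of x^5: 20x^3 + 50x^2 + (140/3)x + 425/27
each image's coordinates form column j of the matrix


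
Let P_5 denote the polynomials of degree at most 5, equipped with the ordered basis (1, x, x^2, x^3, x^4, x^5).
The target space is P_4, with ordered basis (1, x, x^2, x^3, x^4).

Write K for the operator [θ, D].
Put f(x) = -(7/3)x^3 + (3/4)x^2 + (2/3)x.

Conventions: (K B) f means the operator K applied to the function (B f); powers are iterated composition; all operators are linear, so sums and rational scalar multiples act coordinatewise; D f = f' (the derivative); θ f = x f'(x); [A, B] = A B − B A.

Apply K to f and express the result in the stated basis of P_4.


g(x) = 7x^2 - (3/2)x - 2/3

D f = -7x^2 + (3/2)x + 2/3
θ D f = -14x^2 + (3/2)x
θ f = -7x^3 + (3/2)x^2 + (2/3)x
D θ f = -21x^2 + 3x + 2/3
[θ, D] f = 7x^2 - (3/2)x - 2/3


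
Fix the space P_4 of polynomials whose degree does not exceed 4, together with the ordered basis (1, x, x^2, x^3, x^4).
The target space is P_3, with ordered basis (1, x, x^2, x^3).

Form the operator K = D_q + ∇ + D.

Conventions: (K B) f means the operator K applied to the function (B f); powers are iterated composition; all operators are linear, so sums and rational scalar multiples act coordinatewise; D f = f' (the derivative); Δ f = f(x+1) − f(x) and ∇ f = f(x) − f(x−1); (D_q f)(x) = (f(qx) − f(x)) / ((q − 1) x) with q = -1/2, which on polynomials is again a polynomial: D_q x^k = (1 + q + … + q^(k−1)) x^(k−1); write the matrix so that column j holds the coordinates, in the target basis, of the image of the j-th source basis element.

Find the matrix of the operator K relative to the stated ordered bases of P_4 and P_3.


image of 1: 0
image of x: 3
image of x^2: (9/2)x - 1
image of x^3: (27/4)x^2 - 3x + 1
image of x^4: (69/8)x^3 - 6x^2 + 4x - 1
each image's coordinates form column j of the matrix

the matrix is [[0, 3, -1, 1, -1]; [0, 0, 9/2, -3, 4]; [0, 0, 0, 27/4, -6]; [0, 0, 0, 0, 69/8]] (rows listed top to bottom)


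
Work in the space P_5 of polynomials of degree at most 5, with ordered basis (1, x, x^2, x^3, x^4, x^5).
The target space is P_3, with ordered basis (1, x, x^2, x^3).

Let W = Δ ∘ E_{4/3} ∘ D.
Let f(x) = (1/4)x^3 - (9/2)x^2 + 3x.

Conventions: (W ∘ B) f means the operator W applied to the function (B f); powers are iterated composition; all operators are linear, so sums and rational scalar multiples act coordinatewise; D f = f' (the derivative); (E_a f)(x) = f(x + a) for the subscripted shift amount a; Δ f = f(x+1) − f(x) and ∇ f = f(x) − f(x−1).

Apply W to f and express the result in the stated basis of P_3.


D f = (3/4)x^2 - 9x + 3
E_{4/3} D f = (3/4)x^2 - 7x - 23/3
Δ E_{4/3} D f = (3/2)x - 25/4

g(x) = (3/2)x - 25/4


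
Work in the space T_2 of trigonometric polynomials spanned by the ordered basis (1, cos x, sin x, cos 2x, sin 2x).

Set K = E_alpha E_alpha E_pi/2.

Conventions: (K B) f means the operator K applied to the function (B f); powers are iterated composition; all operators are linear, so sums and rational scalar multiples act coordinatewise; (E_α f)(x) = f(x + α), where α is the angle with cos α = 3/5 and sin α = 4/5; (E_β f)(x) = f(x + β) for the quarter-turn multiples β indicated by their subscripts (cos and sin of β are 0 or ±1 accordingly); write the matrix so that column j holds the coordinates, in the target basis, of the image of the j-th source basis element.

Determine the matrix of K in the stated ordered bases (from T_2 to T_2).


the matrix is [[1, 0, 0, 0, 0]; [0, -24/25, -7/25, 0, 0]; [0, 7/25, -24/25, 0, 0]; [0, 0, 0, 527/625, 336/625]; [0, 0, 0, -336/625, 527/625]] (rows listed top to bottom)

image of 1: 1
image of cos x: -(24/25)cos x + (7/25)sin x
image of sin x: -(7/25)cos x - (24/25)sin x
image of cos 2x: (527/625)cos 2x - (336/625)sin 2x
image of sin 2x: (336/625)cos 2x + (527/625)sin 2x
each image's coordinates form column j of the matrix


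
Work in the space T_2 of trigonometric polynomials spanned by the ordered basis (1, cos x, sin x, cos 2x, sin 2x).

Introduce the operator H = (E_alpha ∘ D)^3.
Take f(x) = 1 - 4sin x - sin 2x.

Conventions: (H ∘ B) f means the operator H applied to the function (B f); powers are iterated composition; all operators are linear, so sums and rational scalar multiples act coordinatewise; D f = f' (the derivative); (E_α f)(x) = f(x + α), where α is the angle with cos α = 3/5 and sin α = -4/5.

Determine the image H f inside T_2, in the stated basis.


D f = -4cos x - 2cos 2x
E_alpha D f = -(12/5)cos x - (16/5)sin x + (14/25)cos 2x - (48/25)sin 2x
D (E_alpha ∘ D) f = -(16/5)cos x + (12/5)sin x - (96/25)cos 2x - (28/25)sin 2x
E_alpha D (E_alpha ∘ D) f = -(96/25)cos x - (28/25)sin x + (1344/625)cos 2x - (2108/625)sin 2x
D (E_alpha ∘ D) (E_alpha ∘ D) f = -(28/25)cos x + (96/25)sin x - (4216/625)cos 2x - (2688/625)sin 2x
E_alpha D (E_alpha ∘ D) (E_alpha ∘ D) f = -(468/125)cos x + (176/125)sin x + (94024/15625)cos 2x - (82368/15625)sin 2x

the result is g(x) = -(468/125)cos x + (176/125)sin x + (94024/15625)cos 2x - (82368/15625)sin 2x


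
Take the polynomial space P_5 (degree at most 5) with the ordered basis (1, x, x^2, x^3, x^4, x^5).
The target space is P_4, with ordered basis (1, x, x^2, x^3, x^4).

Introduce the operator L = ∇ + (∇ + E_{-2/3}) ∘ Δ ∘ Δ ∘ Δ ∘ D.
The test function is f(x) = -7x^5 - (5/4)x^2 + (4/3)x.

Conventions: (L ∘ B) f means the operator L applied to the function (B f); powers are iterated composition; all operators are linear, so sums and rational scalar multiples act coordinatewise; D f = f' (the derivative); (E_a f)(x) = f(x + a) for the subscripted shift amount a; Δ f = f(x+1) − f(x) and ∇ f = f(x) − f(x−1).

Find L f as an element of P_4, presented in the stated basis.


∇ f = -35x^4 + 70x^3 - 70x^2 + (65/2)x - 53/12
D f = -35x^4 - (5/2)x + 4/3
Δ D f = -140x^3 - 210x^2 - 140x - 75/2
Δ Δ D f = -420x^2 - 840x - 490
Δ Δ Δ D f = -840x - 1260
∇ (Δ ∘ Δ ∘ Δ) D f = -840
E_{-2/3} (Δ ∘ Δ ∘ Δ) D f = -840x - 700
(∇ + E_{-2/3}) (Δ ∘ Δ ∘ Δ) D f = -840x - 1540
(∇ + (∇ + E_{-2/3}) ∘ Δ ∘ Δ ∘ Δ ∘ D) f = -35x^4 + 70x^3 - 70x^2 - (1615/2)x - 18533/12

the image equals g(x) = -35x^4 + 70x^3 - 70x^2 - (1615/2)x - 18533/12


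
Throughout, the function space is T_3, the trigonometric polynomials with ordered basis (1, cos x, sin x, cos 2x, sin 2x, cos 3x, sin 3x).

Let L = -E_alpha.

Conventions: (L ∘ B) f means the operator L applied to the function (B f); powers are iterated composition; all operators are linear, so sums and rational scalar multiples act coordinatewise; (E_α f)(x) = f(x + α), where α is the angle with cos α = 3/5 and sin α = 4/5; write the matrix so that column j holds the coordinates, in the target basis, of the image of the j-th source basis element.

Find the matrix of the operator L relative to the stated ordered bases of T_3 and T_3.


the matrix is [[-1, 0, 0, 0, 0, 0, 0]; [0, -3/5, -4/5, 0, 0, 0, 0]; [0, 4/5, -3/5, 0, 0, 0, 0]; [0, 0, 0, 7/25, -24/25, 0, 0]; [0, 0, 0, 24/25, 7/25, 0, 0]; [0, 0, 0, 0, 0, 117/125, -44/125]; [0, 0, 0, 0, 0, 44/125, 117/125]] (rows listed top to bottom)

image of 1: -1
image of cos x: -(3/5)cos x + (4/5)sin x
image of sin x: -(4/5)cos x - (3/5)sin x
image of cos 2x: (7/25)cos 2x + (24/25)sin 2x
image of sin 2x: -(24/25)cos 2x + (7/25)sin 2x
image of cos 3x: (117/125)cos 3x + (44/125)sin 3x
image of sin 3x: -(44/125)cos 3x + (117/125)sin 3x
each image's coordinates form column j of the matrix


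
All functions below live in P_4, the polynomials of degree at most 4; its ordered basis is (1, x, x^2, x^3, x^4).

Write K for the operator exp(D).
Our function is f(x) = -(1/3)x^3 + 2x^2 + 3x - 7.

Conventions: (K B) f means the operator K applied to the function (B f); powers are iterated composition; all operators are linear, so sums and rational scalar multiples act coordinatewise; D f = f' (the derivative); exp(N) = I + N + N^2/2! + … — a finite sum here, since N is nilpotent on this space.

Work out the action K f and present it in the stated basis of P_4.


the result is g(x) = -(1/3)x^3 + x^2 + 6x - 7/3

order-1 term: -x^2 + 4x + 3
order-2 term: -x + 2
order-3 term: -1/3
the series for exp(D) f terminates at order 3
exp(D) f = -(1/3)x^3 + x^2 + 6x - 7/3


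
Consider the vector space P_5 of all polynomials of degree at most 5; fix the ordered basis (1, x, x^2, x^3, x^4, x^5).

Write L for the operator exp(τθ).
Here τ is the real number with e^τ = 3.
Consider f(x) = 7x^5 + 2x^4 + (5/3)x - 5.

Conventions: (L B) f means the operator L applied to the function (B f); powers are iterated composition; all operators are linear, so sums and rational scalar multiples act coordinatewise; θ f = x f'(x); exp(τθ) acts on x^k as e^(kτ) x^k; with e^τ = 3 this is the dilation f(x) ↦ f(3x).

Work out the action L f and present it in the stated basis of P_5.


the result is g(x) = 1701x^5 + 162x^4 + 5x - 5

exp(τθ) x^k = e^(kτ) x^k; with e^τ = 3 this sends x^k to 3^k x^k
x ↦ 3 x
x^4 ↦ 81 x^4
x^5 ↦ 243 x^5
applying this coordinatewise to f: exp(τθ) f = 1701x^5 + 162x^4 + 5x - 5


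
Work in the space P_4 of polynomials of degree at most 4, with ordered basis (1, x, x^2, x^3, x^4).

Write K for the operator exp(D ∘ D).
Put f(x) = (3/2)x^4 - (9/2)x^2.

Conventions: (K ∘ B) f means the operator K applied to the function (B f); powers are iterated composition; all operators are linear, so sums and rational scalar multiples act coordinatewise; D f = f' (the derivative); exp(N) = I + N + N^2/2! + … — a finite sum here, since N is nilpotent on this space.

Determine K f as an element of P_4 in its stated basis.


g(x) = (3/2)x^4 + (27/2)x^2 + 9

order-1 term: 18x^2 - 9
order-2 term: 18
the series for exp(D ∘ D) f terminates at order 2
exp(D ∘ D) f = (3/2)x^4 + (27/2)x^2 + 9


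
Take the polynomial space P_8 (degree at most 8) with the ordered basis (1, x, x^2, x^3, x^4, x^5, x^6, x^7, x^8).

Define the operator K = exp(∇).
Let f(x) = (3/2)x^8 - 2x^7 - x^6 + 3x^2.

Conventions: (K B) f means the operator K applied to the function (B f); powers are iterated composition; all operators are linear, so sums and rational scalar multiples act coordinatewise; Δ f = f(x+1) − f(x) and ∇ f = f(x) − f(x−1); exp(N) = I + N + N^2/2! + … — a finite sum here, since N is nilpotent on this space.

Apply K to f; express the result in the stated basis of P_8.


the result is g(x) = (3/2)x^8 + 10x^7 - 15x^6 - 90x^5 + 175x^4 + 118x^3 - 474x^2 + 228x + 66

order-1 term: 12x^7 - 56x^6 + 120x^5 - 160x^4 + 134x^3 - 69x^2 + 26x - 11/2
order-2 term: 42x^6 - 294x^5 + 930x^4 - 1690x^3 + 1827x^2 - 1100x + 577/2
order-3 term: 84x^5 - 700x^4 + 2500x^3 - 4740x^2 + 4722x - 1961
order-4 term: 105x^4 - 910x^3 + 3135x^2 - 5050x + 6373/2
order-5 term: 84x^3 - 672x^2 + 1884x - 1840
order-6 term: 42x^2 - 266x + 440
order-7 term: 12x - 44
order-8 term: 3/2
the series for exp(∇) f terminates at order 8
exp(∇) f = (3/2)x^8 + 10x^7 - 15x^6 - 90x^5 + 175x^4 + 118x^3 - 474x^2 + 228x + 66


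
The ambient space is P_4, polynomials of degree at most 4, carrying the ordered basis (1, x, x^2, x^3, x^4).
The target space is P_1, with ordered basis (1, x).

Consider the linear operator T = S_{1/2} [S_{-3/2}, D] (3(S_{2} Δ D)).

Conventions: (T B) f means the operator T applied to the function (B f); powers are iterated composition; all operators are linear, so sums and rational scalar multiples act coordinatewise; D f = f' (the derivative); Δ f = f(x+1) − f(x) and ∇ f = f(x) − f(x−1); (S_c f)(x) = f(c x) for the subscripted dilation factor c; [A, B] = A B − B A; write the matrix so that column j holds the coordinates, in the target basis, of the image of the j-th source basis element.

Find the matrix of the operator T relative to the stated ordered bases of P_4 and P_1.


image of 1: 0
image of x: 0
image of x^2: 0
image of x^3: 90
image of x^4: -540x + 180
each image's coordinates form column j of the matrix

the matrix is [[0, 0, 0, 90, 180]; [0, 0, 0, 0, -540]] (rows listed top to bottom)


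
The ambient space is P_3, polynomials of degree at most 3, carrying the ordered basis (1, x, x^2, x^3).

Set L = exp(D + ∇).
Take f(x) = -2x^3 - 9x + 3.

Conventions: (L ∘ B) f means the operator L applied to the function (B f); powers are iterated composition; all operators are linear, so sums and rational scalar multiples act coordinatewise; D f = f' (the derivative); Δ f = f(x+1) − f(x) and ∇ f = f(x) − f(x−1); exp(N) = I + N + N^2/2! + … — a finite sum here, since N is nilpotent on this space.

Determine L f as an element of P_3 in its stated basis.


order-1 term: -12x^2 + 6x - 20
order-2 term: -24x + 12
order-3 term: -16
the series for exp(D + ∇) f terminates at order 3
exp(D + ∇) f = -2x^3 - 12x^2 - 27x - 21

the image equals g(x) = -2x^3 - 12x^2 - 27x - 21


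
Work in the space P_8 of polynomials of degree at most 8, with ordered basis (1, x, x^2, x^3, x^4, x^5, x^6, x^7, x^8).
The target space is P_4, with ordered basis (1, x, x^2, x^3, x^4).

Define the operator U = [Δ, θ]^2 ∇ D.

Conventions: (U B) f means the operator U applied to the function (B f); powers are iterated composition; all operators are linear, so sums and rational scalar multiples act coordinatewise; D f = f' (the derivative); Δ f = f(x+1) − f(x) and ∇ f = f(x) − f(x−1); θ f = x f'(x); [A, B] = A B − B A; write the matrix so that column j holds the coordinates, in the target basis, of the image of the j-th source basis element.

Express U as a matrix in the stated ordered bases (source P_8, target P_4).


the matrix is [[0, 0, 0, 0, 24, 180, 840, 3150, 10416]; [0, 0, 0, 0, 0, 120, 1080, 5880, 25200]; [0, 0, 0, 0, 0, 0, 360, 3780, 23520]; [0, 0, 0, 0, 0, 0, 0, 840, 10080]; [0, 0, 0, 0, 0, 0, 0, 0, 1680]] (rows listed top to bottom)

image of 1: 0
image of x: 0
image of x^2: 0
image of x^3: 0
image of x^4: 24
image of x^5: 120x + 180
image of x^6: 360x^2 + 1080x + 840
image of x^7: 840x^3 + 3780x^2 + 5880x + 3150
image of x^8: 1680x^4 + 10080x^3 + 23520x^2 + 25200x + 10416
each image's coordinates form column j of the matrix


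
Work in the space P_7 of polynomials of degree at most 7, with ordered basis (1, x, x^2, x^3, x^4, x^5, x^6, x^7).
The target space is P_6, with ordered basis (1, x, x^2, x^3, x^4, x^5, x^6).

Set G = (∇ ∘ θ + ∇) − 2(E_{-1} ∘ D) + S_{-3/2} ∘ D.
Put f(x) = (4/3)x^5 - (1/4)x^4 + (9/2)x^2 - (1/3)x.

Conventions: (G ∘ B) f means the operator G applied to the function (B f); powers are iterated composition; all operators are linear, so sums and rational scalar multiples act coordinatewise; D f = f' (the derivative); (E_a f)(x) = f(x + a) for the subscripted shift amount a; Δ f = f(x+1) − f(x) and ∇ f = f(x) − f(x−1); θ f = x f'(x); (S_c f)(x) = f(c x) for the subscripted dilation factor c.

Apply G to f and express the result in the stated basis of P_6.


θ f = (20/3)x^5 - x^4 + 9x^2 - (1/3)x
∇ θ f = (100/3)x^4 - (212/3)x^3 + (218/3)x^2 - (58/3)x - 5/3
∇ f = (20/3)x^4 - (43/3)x^3 + (89/6)x^2 + (4/3)x - 13/4
(∇ ∘ θ + ∇) f = 40x^4 - 85x^3 + (175/2)x^2 - 18x - 59/12
D f = (20/3)x^4 - x^3 + 9x - 1/3
E_{-1} D f = (20/3)x^4 - (83/3)x^3 + 43x^2 - (62/3)x - 5/3
(-2(E_{-1} ∘ D)) f = -(40/3)x^4 + (166/3)x^3 - 86x^2 + (124/3)x + 10/3
D f = (20/3)x^4 - x^3 + 9x - 1/3
S_{-3/2} D f = (135/4)x^4 + (27/8)x^3 - (27/2)x - 1/3
((∇ ∘ θ + ∇) − 2(E_{-1} ∘ D) + S_{-3/2} ∘ D) f = (725/12)x^4 - (631/24)x^3 + (3/2)x^2 + (59/6)x - 23/12

the result is g(x) = (725/12)x^4 - (631/24)x^3 + (3/2)x^2 + (59/6)x - 23/12


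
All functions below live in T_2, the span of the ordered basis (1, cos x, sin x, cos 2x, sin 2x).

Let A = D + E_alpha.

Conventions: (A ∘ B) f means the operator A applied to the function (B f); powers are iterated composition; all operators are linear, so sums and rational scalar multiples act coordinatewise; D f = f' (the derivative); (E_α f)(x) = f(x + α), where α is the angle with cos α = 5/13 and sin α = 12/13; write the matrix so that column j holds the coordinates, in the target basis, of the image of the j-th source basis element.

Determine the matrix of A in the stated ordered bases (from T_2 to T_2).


the matrix is [[1, 0, 0, 0, 0]; [0, 5/13, 25/13, 0, 0]; [0, -25/13, 5/13, 0, 0]; [0, 0, 0, -119/169, 458/169]; [0, 0, 0, -458/169, -119/169]] (rows listed top to bottom)

image of 1: 1
image of cos x: (5/13)cos x - (25/13)sin x
image of sin x: (25/13)cos x + (5/13)sin x
image of cos 2x: -(119/169)cos 2x - (458/169)sin 2x
image of sin 2x: (458/169)cos 2x - (119/169)sin 2x
each image's coordinates form column j of the matrix


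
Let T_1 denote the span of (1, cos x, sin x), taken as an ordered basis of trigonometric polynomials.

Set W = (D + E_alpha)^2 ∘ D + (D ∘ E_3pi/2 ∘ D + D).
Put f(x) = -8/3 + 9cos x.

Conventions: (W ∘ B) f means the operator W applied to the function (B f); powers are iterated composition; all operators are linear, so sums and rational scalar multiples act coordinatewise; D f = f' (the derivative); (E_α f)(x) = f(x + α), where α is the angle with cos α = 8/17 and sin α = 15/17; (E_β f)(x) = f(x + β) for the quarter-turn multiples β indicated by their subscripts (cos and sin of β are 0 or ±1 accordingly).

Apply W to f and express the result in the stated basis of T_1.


g(x) = -(4608/289)cos x + (3438/289)sin x

D f = -9sin x
D D f = -9cos x
E_alpha D f = -(135/17)cos x - (72/17)sin x
(D + E_alpha) D f = -(288/17)cos x - (72/17)sin x
D (D + E_alpha) D f = -(72/17)cos x + (288/17)sin x
E_alpha (D + E_alpha) D f = -(3384/289)cos x + (3744/289)sin x
(D + E_alpha) (D + E_alpha) D f = -(4608/289)cos x + (8640/289)sin x
D f = -9sin x
E_3pi/2 D f = 9cos x
D E_3pi/2 D f = -9sin x
D f = -9sin x
(D ∘ E_3pi/2 ∘ D + D) f = -18sin x
((D + E_alpha)^2 ∘ D + (D ∘ E_3pi/2 ∘ D + D)) f = -(4608/289)cos x + (3438/289)sin x


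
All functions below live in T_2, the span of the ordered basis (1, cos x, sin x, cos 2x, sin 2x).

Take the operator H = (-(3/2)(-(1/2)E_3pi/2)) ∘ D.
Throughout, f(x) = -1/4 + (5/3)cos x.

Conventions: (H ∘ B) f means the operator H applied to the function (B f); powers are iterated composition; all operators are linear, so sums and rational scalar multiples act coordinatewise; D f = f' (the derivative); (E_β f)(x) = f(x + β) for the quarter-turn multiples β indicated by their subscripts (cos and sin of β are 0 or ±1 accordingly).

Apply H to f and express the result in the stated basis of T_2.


D f = -(5/3)sin x
E_3pi/2 D f = (5/3)cos x
(-(1/2)E_3pi/2) D f = -(5/6)cos x
(-(3/2)(-(1/2)E_3pi/2)) D f = (5/4)cos x

g(x) = (5/4)cos x


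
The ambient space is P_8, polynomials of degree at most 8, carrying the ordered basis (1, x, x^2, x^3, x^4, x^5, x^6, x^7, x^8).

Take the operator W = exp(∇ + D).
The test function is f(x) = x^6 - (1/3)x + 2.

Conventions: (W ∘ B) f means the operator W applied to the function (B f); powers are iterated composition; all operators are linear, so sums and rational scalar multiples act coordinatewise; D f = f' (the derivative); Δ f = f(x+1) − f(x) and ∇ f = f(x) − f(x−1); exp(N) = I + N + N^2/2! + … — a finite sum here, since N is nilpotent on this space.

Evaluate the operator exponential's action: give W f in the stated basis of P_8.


g(x) = x^6 + 12x^5 + 45x^4 + 60x^3 + 30x^2 + (53/3)x + 19/3

order-1 term: 12x^5 - 15x^4 + 20x^3 - 15x^2 + 6x - 5/3
order-2 term: 60x^4 - 120x^3 + 165x^2 - 120x + 37
order-3 term: 160x^3 - 360x^2 + 420x - 195
order-4 term: 240x^2 - 480x + 340
order-5 term: 192x - 240
order-6 term: 64
the series for exp(∇ + D) f terminates at order 6
exp(∇ + D) f = x^6 + 12x^5 + 45x^4 + 60x^3 + 30x^2 + (53/3)x + 19/3


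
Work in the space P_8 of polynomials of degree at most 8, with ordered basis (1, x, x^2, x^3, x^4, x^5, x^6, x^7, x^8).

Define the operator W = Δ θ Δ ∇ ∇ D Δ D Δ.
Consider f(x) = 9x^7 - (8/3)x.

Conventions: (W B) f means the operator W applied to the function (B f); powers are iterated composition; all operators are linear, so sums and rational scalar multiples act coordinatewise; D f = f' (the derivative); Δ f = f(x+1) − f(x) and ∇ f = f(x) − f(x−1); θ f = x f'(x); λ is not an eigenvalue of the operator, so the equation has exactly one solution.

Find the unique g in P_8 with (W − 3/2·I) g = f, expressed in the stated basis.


write g with unknown coordinates in the stated basis and equate coefficients in (W − 3/2·I) g = f
solving from the highest basis element down gives g = -6x^7 + (16/9)x
check: W g = 0
so W g − 3/2·g = 9x^7 - (8/3)x = f ✓

the image equals g(x) = -6x^7 + (16/9)x


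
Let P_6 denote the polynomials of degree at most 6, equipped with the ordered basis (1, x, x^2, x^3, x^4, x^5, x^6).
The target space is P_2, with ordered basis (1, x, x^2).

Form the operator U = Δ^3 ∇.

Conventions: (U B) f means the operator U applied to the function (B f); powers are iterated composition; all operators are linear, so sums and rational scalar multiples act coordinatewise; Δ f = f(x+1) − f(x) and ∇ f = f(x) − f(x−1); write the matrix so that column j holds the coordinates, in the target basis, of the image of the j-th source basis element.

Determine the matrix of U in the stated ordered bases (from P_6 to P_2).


image of 1: 0
image of x: 0
image of x^2: 0
image of x^3: 0
image of x^4: 24
image of x^5: 120x + 120
image of x^6: 360x^2 + 720x + 480
each image's coordinates form column j of the matrix

the matrix is [[0, 0, 0, 0, 24, 120, 480]; [0, 0, 0, 0, 0, 120, 720]; [0, 0, 0, 0, 0, 0, 360]] (rows listed top to bottom)


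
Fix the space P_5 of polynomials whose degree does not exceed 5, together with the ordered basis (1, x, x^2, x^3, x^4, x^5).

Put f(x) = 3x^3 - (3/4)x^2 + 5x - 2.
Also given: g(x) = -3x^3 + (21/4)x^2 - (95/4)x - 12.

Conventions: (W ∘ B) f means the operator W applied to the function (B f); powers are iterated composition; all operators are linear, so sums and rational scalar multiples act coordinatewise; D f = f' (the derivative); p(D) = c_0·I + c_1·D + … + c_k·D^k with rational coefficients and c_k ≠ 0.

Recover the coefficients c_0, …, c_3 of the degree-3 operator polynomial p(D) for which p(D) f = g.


D^0 f = 3x^3 - (3/4)x^2 + 5x - 2
D^1 f = 9x^2 - (3/2)x + 5
D^2 f = 18x - 3/2
D^3 f = 18
matching coefficients of g against c_0 f + c_1 Df + … from the top degree down determines the c_i
solution: c_0 = -1, c_1 = 1/2, c_2 = -1, c_3 = -1

c_0 = -1, c_1 = 1/2, c_2 = -1, c_3 = -1


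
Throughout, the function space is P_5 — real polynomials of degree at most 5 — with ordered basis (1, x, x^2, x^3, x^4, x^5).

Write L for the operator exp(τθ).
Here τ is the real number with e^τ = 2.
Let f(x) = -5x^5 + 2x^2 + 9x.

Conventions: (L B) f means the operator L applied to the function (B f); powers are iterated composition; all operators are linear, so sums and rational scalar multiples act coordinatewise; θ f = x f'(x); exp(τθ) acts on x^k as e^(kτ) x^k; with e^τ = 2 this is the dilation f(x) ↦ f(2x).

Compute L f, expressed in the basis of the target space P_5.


g(x) = -160x^5 + 8x^2 + 18x

exp(τθ) x^k = e^(kτ) x^k; with e^τ = 2 this sends x^k to 2^k x^k
x ↦ 2 x
x^2 ↦ 4 x^2
x^5 ↦ 32 x^5
applying this coordinatewise to f: exp(τθ) f = -160x^5 + 8x^2 + 18x


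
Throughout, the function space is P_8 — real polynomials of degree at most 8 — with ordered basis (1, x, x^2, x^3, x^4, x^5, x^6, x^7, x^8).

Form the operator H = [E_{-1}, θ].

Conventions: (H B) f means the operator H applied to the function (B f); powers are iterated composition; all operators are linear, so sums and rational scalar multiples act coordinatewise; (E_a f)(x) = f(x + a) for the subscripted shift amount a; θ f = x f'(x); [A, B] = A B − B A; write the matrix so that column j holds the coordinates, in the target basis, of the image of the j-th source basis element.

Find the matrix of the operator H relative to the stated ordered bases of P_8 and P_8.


the matrix is [[0, -1, 2, -3, 4, -5, 6, -7, 8]; [0, 0, -2, 6, -12, 20, -30, 42, -56]; [0, 0, 0, -3, 12, -30, 60, -105, 168]; [0, 0, 0, 0, -4, 20, -60, 140, -280]; [0, 0, 0, 0, 0, -5, 30, -105, 280]; [0, 0, 0, 0, 0, 0, -6, 42, -168]; [0, 0, 0, 0, 0, 0, 0, -7, 56]; [0, 0, 0, 0, 0, 0, 0, 0, -8]; [0, 0, 0, 0, 0, 0, 0, 0, 0]] (rows listed top to bottom)

image of 1: 0
image of x: -1
image of x^2: -2x + 2
image of x^3: -3x^2 + 6x - 3
image of x^4: -4x^3 + 12x^2 - 12x + 4
image of x^5: -5x^4 + 20x^3 - 30x^2 + 20x - 5
image of x^6: -6x^5 + 30x^4 - 60x^3 + 60x^2 - 30x + 6
image of x^7: -7x^6 + 42x^5 - 105x^4 + 140x^3 - 105x^2 + 42x - 7
image of x^8: -8x^7 + 56x^6 - 168x^5 + 280x^4 - 280x^3 + 168x^2 - 56x + 8
each image's coordinates form column j of the matrix


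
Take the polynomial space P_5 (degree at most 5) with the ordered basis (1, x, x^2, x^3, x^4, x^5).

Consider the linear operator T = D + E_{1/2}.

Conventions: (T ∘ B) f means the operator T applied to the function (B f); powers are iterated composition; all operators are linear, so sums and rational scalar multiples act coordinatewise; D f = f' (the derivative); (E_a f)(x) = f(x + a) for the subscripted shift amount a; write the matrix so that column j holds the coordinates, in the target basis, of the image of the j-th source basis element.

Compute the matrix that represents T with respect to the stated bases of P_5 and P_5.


the matrix is [[1, 3/2, 1/4, 1/8, 1/16, 1/32]; [0, 1, 3, 3/4, 1/2, 5/16]; [0, 0, 1, 9/2, 3/2, 5/4]; [0, 0, 0, 1, 6, 5/2]; [0, 0, 0, 0, 1, 15/2]; [0, 0, 0, 0, 0, 1]] (rows listed top to bottom)

image of 1: 1
image of x: x + 3/2
image of x^2: x^2 + 3x + 1/4
image of x^3: x^3 + (9/2)x^2 + (3/4)x + 1/8
image of x^4: x^4 + 6x^3 + (3/2)x^2 + (1/2)x + 1/16
image of x^5: x^5 + (15/2)x^4 + (5/2)x^3 + (5/4)x^2 + (5/16)x + 1/32
each image's coordinates form column j of the matrix


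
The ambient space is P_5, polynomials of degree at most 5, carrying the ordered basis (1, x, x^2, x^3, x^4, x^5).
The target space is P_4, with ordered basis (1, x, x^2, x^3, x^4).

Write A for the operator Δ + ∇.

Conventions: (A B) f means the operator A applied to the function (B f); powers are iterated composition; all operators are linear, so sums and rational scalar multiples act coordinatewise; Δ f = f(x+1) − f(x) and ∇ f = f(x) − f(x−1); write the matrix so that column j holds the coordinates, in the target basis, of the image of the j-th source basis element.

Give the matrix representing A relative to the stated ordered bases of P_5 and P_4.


image of 1: 0
image of x: 2
image of x^2: 4x
image of x^3: 6x^2 + 2
image of x^4: 8x^3 + 8x
image of x^5: 10x^4 + 20x^2 + 2
each image's coordinates form column j of the matrix

the matrix is [[0, 2, 0, 2, 0, 2]; [0, 0, 4, 0, 8, 0]; [0, 0, 0, 6, 0, 20]; [0, 0, 0, 0, 8, 0]; [0, 0, 0, 0, 0, 10]] (rows listed top to bottom)


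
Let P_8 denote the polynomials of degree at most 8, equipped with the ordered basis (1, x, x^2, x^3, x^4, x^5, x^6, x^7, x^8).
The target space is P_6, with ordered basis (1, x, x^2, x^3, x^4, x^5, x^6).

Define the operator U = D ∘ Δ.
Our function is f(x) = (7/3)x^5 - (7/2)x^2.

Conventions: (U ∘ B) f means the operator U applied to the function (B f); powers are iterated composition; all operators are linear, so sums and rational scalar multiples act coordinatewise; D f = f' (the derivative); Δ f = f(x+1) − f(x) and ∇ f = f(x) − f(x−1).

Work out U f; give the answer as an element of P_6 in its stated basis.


g(x) = (140/3)x^3 + 70x^2 + (140/3)x + 14/3

Δ f = (35/3)x^4 + (70/3)x^3 + (70/3)x^2 + (14/3)x - 7/6
D Δ f = (140/3)x^3 + 70x^2 + (140/3)x + 14/3


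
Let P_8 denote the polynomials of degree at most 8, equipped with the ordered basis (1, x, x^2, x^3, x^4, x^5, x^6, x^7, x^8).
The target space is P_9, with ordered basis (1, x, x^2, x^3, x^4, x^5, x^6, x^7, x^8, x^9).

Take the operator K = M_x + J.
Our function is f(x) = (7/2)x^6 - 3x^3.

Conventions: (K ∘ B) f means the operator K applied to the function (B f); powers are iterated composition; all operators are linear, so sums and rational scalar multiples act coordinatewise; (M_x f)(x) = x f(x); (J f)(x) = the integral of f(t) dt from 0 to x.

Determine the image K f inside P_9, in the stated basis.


M_x f = (7/2)x^7 - 3x^4
J f = (1/2)x^7 - (3/4)x^4
(M_x + J) f = 4x^7 - (15/4)x^4

the image equals g(x) = 4x^7 - (15/4)x^4


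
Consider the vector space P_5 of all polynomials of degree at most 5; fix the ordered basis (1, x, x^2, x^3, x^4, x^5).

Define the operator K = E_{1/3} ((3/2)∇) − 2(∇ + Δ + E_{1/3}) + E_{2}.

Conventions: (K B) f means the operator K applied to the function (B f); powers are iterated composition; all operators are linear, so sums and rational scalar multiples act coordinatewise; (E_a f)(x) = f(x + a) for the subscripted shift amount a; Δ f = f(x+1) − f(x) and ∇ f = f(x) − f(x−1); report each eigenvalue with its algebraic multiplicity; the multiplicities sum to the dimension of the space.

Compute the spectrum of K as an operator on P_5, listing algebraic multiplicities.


image of 1: -1
image of x: -x - 7/6
image of x^2: -x^2 - (7/3)x + 59/18
image of x^3: -x^3 - (7/2)x^2 + (59/6)x + 239/54
image of x^4: -x^4 - (14/3)x^3 + (59/3)x^2 + (478/27)x + 2543/162
image of x^5: -x^5 - (35/6)x^4 + (295/9)x^3 + (1195/27)x^2 + (12715/162)x + 13703/486
the matrix is upper triangular; its diagonal is (-1, -1, -1, -1, -1, -1)
for a triangular matrix the eigenvalues are the diagonal entries, with algebraic multiplicity their repetition count

λ = -1 (multiplicity 6)


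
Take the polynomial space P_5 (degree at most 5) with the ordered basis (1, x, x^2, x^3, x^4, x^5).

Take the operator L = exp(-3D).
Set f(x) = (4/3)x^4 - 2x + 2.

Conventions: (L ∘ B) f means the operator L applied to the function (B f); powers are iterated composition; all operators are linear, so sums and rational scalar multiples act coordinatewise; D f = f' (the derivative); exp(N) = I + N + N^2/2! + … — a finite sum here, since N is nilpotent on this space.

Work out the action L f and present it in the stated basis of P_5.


order-1 term: -16x^3 + 6
order-2 term: 72x^2
order-3 term: -144x
order-4 term: 108
the series for exp(-3D) f terminates at order 4
exp(-3D) f = (4/3)x^4 - 16x^3 + 72x^2 - 146x + 116

the result is g(x) = (4/3)x^4 - 16x^3 + 72x^2 - 146x + 116


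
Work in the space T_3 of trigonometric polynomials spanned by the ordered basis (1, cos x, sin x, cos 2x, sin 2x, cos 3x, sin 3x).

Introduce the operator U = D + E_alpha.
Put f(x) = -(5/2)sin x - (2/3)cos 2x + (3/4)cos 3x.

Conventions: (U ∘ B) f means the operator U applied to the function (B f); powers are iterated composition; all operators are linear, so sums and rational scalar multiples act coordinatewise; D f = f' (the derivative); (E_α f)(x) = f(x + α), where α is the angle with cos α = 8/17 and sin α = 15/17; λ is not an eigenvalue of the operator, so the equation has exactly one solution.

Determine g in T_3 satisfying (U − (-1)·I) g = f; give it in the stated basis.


the image equals g(x) = (80/97)cos x - (125/194)sin x - (64/1779)cos 2x - (409/1779)sin 2x + (75/165188)cos 3x + (10683/41297)sin 3x

write g with unknown coordinates in the stated basis and equate coefficients in (U − (-1)·I) g = f
solving from the highest basis element down gives g = (80/97)cos x - (125/194)sin x - (64/1779)cos 2x - (409/1779)sin 2x + (75/165188)cos 3x + (10683/41297)sin 3x
check: U g = -(80/97)cos x - (180/97)sin x - (374/593)cos 2x + (409/1779)sin 2x + (30954/41297)cos 3x - (10683/41297)sin 3x
so U g − (-1)·g = -(5/2)sin x - (2/3)cos 2x + (3/4)cos 3x = f ✓


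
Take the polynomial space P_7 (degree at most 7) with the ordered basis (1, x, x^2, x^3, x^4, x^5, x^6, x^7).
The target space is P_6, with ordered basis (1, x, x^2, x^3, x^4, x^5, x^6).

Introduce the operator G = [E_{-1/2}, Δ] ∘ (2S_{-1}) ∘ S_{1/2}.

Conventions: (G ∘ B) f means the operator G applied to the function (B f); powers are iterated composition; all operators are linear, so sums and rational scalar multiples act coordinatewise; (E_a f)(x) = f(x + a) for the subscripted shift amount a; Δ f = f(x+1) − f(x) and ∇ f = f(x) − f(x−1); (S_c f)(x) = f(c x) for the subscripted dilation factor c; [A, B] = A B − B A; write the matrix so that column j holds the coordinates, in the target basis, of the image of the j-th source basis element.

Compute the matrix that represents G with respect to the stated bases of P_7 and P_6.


image of 1: 0
image of x: 0
image of x^2: 0
image of x^3: 0
image of x^4: 0
image of x^5: 0
image of x^6: 0
image of x^7: 0
each image's coordinates form column j of the matrix

the matrix is [[0, 0, 0, 0, 0, 0, 0, 0]; [0, 0, 0, 0, 0, 0, 0, 0]; [0, 0, 0, 0, 0, 0, 0, 0]; [0, 0, 0, 0, 0, 0, 0, 0]; [0, 0, 0, 0, 0, 0, 0, 0]; [0, 0, 0, 0, 0, 0, 0, 0]; [0, 0, 0, 0, 0, 0, 0, 0]] (rows listed top to bottom)


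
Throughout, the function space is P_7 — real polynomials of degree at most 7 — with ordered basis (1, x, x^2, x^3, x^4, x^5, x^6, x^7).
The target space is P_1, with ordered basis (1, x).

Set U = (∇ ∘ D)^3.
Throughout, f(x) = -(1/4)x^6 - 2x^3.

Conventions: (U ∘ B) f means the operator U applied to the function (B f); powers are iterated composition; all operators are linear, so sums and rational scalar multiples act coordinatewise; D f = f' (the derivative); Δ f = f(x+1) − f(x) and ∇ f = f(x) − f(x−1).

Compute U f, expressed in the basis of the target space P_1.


g(x) = -180

D f = -(3/2)x^5 - 6x^2
∇ D f = -(15/2)x^4 + 15x^3 - 15x^2 - (9/2)x + 9/2
D (∇ ∘ D) f = -30x^3 + 45x^2 - 30x - 9/2
∇ D (∇ ∘ D) f = -90x^2 + 180x - 105
D (∇ ∘ D) (∇ ∘ D) f = -180x + 180
∇ D (∇ ∘ D) (∇ ∘ D) f = -180


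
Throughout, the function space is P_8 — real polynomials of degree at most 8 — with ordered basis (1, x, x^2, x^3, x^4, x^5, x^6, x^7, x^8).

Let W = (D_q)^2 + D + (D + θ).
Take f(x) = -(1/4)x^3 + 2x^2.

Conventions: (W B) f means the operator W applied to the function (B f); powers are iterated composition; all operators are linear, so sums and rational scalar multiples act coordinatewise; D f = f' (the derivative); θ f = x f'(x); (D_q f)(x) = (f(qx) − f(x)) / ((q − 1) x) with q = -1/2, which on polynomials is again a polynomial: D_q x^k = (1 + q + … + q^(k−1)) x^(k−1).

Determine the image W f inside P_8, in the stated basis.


D_q f = -(3/16)x^2 + x
D_q D_q f = -(3/32)x + 1
D f = -(3/4)x^2 + 4x
D f = -(3/4)x^2 + 4x
θ f = -(3/4)x^3 + 4x^2
(D + θ) f = -(3/4)x^3 + (13/4)x^2 + 4x
((D_q)^2 + D + (D + θ)) f = -(3/4)x^3 + (5/2)x^2 + (253/32)x + 1

the result is g(x) = -(3/4)x^3 + (5/2)x^2 + (253/32)x + 1


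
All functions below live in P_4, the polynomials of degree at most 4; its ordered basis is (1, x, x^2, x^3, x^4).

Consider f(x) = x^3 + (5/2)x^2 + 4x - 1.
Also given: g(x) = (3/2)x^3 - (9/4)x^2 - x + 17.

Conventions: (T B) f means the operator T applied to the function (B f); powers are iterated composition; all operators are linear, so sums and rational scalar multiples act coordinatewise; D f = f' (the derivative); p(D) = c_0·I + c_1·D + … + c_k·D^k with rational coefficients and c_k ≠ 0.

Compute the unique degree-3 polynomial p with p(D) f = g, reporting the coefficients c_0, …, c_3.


D^0 f = x^3 + (5/2)x^2 + 4x - 1
D^1 f = 3x^2 + 5x + 4
D^2 f = 6x + 5
D^3 f = 6
matching coefficients of g against c_0 f + c_1 Df + … from the top degree down determines the c_i
solution: c_0 = 3/2, c_1 = -2, c_2 = 1/2, c_3 = 4

p(D) = (3/2)·I − 2·D + (1/2)·D^2 + 4·D^3, i.e. c_0 = 3/2, c_1 = -2, c_2 = 1/2, c_3 = 4


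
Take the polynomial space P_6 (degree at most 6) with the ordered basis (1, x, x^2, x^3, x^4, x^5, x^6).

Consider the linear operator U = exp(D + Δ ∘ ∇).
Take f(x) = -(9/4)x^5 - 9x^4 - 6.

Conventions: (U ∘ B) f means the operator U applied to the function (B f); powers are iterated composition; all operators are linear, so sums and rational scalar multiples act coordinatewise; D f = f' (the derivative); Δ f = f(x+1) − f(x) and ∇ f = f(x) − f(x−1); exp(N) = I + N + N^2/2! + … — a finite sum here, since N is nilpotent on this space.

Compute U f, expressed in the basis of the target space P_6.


g(x) = -(9/4)x^5 - (81/4)x^4 - (207/2)x^3 - (639/2)x^2 - (2223/4)x - 1815/4

order-1 term: -(45/4)x^4 - 81x^3 - 108x^2 - (45/2)x - 18
order-2 term: -(45/2)x^3 - 189x^2 - 351x - 261/2
order-3 term: -(45/2)x^2 - 171x - 243
order-4 term: -(45/4)x - 54
order-5 term: -9/4
the series for exp(D + Δ ∘ ∇) f terminates at order 5
exp(D + Δ ∘ ∇) f = -(9/4)x^5 - (81/4)x^4 - (207/2)x^3 - (639/2)x^2 - (2223/4)x - 1815/4


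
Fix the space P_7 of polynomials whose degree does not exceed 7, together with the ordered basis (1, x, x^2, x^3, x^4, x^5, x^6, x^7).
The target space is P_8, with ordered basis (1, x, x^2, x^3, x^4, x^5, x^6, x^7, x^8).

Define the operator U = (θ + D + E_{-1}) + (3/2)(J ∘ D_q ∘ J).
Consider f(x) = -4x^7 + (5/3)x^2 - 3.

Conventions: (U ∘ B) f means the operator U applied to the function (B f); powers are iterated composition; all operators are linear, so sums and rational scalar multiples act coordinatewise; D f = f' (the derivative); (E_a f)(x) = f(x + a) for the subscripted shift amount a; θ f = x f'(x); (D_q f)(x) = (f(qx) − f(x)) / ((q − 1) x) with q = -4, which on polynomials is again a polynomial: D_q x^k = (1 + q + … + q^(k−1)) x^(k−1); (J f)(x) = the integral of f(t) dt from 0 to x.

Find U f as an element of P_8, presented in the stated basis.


θ f = -28x^7 + (10/3)x^2
D f = -28x^6 + (10/3)x
E_{-1} f = -4x^7 + 28x^6 - 84x^5 + 140x^4 - 140x^3 + (257/3)x^2 - (94/3)x + 8/3
(θ + D + E_{-1}) f = -32x^7 - 84x^5 + 140x^4 - 140x^3 + 89x^2 - 28x + 8/3
J f = -(1/2)x^8 + (5/9)x^3 - 3x
D_q J f = (13107/2)x^7 + (65/9)x^2 - 3
J D_q J f = (13107/16)x^8 + (65/27)x^3 - 3x
((3/2)(J ∘ D_q ∘ J)) f = (39321/32)x^8 + (65/18)x^3 - (9/2)x
((θ + D + E_{-1}) + (3/2)(J ∘ D_q ∘ J)) f = (39321/32)x^8 - 32x^7 - 84x^5 + 140x^4 - (2455/18)x^3 + 89x^2 - (65/2)x + 8/3

the result is g(x) = (39321/32)x^8 - 32x^7 - 84x^5 + 140x^4 - (2455/18)x^3 + 89x^2 - (65/2)x + 8/3


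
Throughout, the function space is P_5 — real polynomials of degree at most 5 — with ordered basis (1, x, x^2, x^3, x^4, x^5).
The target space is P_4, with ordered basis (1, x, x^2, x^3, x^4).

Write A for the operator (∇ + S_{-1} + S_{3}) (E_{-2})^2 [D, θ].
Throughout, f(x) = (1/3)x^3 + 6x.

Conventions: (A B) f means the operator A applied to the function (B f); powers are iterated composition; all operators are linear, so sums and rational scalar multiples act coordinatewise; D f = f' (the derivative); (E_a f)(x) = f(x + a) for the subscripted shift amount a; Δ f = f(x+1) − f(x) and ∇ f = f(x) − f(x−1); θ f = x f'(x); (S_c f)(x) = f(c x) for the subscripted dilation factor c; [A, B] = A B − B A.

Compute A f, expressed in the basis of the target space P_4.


θ f = x^3 + 6x
D θ f = 3x^2 + 6
D f = x^2 + 6
θ D f = 2x^2
[D, θ] f = x^2 + 6
E_{-2} [D, θ] f = x^2 - 4x + 10
E_{-2} E_{-2} [D, θ] f = x^2 - 8x + 22
∇ (E_{-2})^2 [D, θ] f = 2x - 9
S_{-1} (E_{-2})^2 [D, θ] f = x^2 + 8x + 22
S_{3} (E_{-2})^2 [D, θ] f = 9x^2 - 24x + 22
(∇ + S_{-1} + S_{3}) (E_{-2})^2 [D, θ] f = 10x^2 - 14x + 35

the result is g(x) = 10x^2 - 14x + 35
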